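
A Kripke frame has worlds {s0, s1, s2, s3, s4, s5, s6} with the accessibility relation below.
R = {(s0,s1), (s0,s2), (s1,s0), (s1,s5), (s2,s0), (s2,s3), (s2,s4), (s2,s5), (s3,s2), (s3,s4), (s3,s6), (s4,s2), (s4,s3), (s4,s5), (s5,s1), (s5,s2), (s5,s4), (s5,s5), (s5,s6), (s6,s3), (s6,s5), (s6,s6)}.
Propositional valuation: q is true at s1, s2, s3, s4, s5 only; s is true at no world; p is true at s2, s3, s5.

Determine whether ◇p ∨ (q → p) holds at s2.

Yes

At s2: ◇p is true, q → p is true, so ◇p ∨ (q → p) is true.
  At s2: ◇p requires p at some successor in {s0, s3, s4, s5}.
    p holds at s3, so ◇p is true at s2.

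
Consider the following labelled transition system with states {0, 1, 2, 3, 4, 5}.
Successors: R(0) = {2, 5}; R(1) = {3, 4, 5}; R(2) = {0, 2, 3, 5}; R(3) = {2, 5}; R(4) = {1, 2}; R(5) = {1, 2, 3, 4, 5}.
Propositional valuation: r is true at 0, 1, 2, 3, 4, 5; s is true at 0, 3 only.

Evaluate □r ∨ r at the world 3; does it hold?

At 3: □r is true, r is true, so □r ∨ r is true.
  At 3: □r requires r at every successor {2, 5}.
    At 2: r is true.
    At 5: r is true.
  So □r is true at 3.

Yes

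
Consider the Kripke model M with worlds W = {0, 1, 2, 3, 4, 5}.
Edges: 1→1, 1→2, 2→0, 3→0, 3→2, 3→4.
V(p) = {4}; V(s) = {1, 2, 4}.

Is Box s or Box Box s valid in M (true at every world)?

Let φ = Box s or Box Box s. Evaluate φ at each world:
  0 (successors ∅): φ is true.
  1 (successors {1, 2}): φ is true.
  2 (successors {0}): φ is true.
  3 (successors {0, 2, 4}): φ is false.
  4 (successors ∅): φ is true.
  5 (successors ∅): φ is true.
Detail at 3 (counterexample):
  At 3: Box s is false, Box Box s is false, so Box s or Box Box s is false.
    At 3: Box s requires s at every successor {0, 2, 4}.
      s fails at 0, so Box s is false at 3.
    At 3: Box Box s requires Box s at every successor {0, 2, 4}.
      Box s fails at 2, so Box Box s is false at 3.

No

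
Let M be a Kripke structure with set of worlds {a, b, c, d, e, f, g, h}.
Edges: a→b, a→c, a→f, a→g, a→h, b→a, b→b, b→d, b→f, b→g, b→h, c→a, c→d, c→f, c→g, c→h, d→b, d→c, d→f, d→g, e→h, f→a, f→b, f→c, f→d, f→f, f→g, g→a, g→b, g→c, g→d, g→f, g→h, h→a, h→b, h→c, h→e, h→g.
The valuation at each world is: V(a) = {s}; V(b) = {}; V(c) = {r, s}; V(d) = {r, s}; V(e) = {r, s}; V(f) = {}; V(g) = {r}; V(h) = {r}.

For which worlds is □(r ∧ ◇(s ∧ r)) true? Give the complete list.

Let φ = □(r ∧ ◇(s ∧ r)). Evaluate φ at each world:
  a (successors {b, c, f, g, h}): φ is false.
  b (successors {a, b, d, f, g, h}): φ is false.
  c (successors {a, d, f, g, h}): φ is false.
  d (successors {b, c, f, g}): φ is false.
  e (successors {h}): φ is true.
  f (successors {a, b, c, d, f, g}): φ is false.
  g (successors {a, b, c, d, f, h}): φ is false.
  h (successors {a, b, c, e, g}): φ is false.
For instance, at e:
  At e: □(r ∧ ◇(s ∧ r)) requires r ∧ ◇(s ∧ r) at every successor {h}.
      At h: r is true, ◇(s ∧ r) is true, so r ∧ ◇(s ∧ r) is true.
  So □(r ∧ ◇(s ∧ r)) is true at e.
Satisfying worlds: {e}

e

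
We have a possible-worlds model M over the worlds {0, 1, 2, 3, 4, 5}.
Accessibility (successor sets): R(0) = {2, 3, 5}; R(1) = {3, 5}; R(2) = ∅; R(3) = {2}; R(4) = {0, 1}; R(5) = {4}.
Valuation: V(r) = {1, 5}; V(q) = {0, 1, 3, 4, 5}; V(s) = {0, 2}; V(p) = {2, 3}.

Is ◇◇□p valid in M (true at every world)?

No

Let φ = ◇◇□p. Evaluate φ at each world:
  0 (successors {2, 3, 5}): φ is true.
  1 (successors {3, 5}): φ is true.
  2 (successors ∅): φ is false.
  3 (successors {2}): φ is false.
  4 (successors {0, 1}): φ is true.
  5 (successors {4}): φ is false.
Detail at 2 (counterexample):
  At 2: no accessible worlds, so ◇◇□p is false.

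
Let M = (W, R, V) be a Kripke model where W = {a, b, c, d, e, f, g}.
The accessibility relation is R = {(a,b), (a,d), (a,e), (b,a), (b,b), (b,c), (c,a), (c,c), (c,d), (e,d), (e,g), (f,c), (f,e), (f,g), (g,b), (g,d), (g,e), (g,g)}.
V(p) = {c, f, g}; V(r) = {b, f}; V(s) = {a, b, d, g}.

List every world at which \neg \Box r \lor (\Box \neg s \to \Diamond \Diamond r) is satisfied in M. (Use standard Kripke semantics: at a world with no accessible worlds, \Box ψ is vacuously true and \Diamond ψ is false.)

Let φ = \neg \Box r \lor (\Box \neg s \to \Diamond \Diamond r). Evaluate φ at each world:
  a (successors {b, d, e}): φ is true.
  b (successors {a, b, c}): φ is true.
  c (successors {a, c, d}): φ is true.
  d (successors ∅): φ is false.
  e (successors {d, g}): φ is true.
  f (successors {c, e, g}): φ is true.
  g (successors {b, d, e, g}): φ is true.
For instance, at g:
  At g: \neg \Box r is true, \Box \neg s \to \Diamond \Diamond r is true, so \neg \Box r \lor (\Box \neg s \to \Diamond \Diamond r) is true.
    At g: \Box r is false, so \neg \Box r is true.
      At g: \Box r requires r at every successor {b, d, e, g}.
        r fails at d, so \Box r is false at g.
    At g: \Box \neg s is false, \Diamond \Diamond r is true, so \Box \neg s \to \Diamond \Diamond r is true.
      At g: \Box \neg s requires \neg s at every successor {b, d, e, g}.
        \neg s fails at b, so \Box \neg s is false at g.
      At g: \Diamond \Diamond r requires \Diamond r at some successor in {b, d, e, g}.
        \Diamond r holds at b, so \Diamond \Diamond r is true at g.
Satisfying worlds: {a, b, c, e, f, g}

a, b, c, e, f, g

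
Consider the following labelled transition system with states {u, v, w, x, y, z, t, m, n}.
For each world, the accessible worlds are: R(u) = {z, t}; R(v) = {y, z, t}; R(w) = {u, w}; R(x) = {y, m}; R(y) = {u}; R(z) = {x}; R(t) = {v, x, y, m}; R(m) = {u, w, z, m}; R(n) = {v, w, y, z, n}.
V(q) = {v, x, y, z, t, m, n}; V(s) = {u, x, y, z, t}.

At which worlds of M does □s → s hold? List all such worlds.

u, w, x, y, z, t, m, n

Let φ = □s → s. Evaluate φ at each world:
  u (successors {z, t}): φ is true.
  v (successors {y, z, t}): φ is false.
  w (successors {u, w}): φ is true.
  x (successors {y, m}): φ is true.
  y (successors {u}): φ is true.
  z (successors {x}): φ is true.
  t (successors {v, x, y, m}): φ is true.
  m (successors {u, w, z, m}): φ is true.
  n (successors {v, w, y, z, n}): φ is true.
For instance, at y:
  At y: □s is true, s is true, so □s → s is true.
    At y: □s requires s at every successor {u}.
      At u: s is true.
    So □s is true at y.
Satisfying worlds: {u, w, x, y, z, t, m, n}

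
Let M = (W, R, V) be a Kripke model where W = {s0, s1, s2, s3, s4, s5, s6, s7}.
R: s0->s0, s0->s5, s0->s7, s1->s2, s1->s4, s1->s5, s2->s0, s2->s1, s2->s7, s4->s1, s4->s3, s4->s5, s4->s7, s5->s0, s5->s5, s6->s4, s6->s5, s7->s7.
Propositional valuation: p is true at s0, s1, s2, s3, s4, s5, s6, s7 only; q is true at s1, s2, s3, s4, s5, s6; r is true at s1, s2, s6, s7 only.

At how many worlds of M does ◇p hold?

Let φ = ◇p. Evaluate φ at each world:
  s0 (successors {s0, s5, s7}): φ is true.
  s1 (successors {s2, s4, s5}): φ is true.
  s2 (successors {s0, s1, s7}): φ is true.
  s3 (successors ∅): φ is false.
  s4 (successors {s1, s3, s5, s7}): φ is true.
  s5 (successors {s0, s5}): φ is true.
  s6 (successors {s4, s5}): φ is true.
  s7 (successors {s7}): φ is true.
For instance, at s0:
  At s0: ◇p requires p at some successor in {s0, s5, s7}.
    p holds at s0, so ◇p is true at s0.
Satisfying worlds: {s0, s1, s2, s4, s5, s6, s7}

7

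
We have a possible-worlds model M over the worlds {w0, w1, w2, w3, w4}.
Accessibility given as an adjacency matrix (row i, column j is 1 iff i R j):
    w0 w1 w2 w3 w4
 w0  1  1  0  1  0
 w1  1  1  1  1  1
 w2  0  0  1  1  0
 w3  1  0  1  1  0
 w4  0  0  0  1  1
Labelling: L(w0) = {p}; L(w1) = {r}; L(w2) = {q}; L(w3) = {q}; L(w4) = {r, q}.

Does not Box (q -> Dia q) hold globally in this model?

No

Let φ = not Box (q -> Dia q). Evaluate φ at each world:
  w0 (successors {w0, w1, w3}): φ is false.
  w1 (successors {w0, w1, w2, w3, w4}): φ is false.
  w2 (successors {w2, w3}): φ is false.
  w3 (successors {w0, w2, w3}): φ is false.
  w4 (successors {w3, w4}): φ is false.
Detail at w0 (counterexample):
  At w0: Box (q -> Dia q) is true, so not Box (q -> Dia q) is false.
    At w0: Box (q -> Dia q) requires q -> Dia q at every successor {w0, w1, w3}.
      At w0: q -> Dia q is true.
      At w1: q -> Dia q is true.
      At w3: q -> Dia q is true.
    So Box (q -> Dia q) is true at w0.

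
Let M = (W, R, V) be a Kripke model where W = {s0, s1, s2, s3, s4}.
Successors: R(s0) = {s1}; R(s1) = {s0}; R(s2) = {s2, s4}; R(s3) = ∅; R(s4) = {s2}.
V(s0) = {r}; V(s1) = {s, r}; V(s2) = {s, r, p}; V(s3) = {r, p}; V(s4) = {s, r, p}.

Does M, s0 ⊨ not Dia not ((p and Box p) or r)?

At s0: Dia not ((p and Box p) or r) is false, so not Dia not ((p and Box p) or r) is true.
  At s0: Dia not ((p and Box p) or r) requires not ((p and Box p) or r) at some successor in {s1}.
    At s1: not ((p and Box p) or r) is false.
  So Dia not ((p and Box p) or r) is false at s0.

Yes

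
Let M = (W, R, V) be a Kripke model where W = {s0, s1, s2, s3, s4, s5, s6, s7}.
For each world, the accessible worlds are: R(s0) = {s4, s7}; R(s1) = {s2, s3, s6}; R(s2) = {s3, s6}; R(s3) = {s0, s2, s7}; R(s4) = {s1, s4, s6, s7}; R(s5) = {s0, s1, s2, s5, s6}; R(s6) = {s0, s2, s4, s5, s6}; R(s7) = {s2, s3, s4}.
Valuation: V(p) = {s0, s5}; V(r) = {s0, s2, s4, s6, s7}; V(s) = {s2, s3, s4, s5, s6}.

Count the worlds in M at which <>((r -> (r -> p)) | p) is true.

Recall that <>ψ holds at a world iff ψ holds at some accessible world.
Let φ = <>((r -> (r -> p)) | p). Evaluate φ at each world:
  s0 (successors {s4, s7}): φ is false.
  s1 (successors {s2, s3, s6}): φ is true.
  s2 (successors {s3, s6}): φ is true.
  s3 (successors {s0, s2, s7}): φ is true.
  s4 (successors {s1, s4, s6, s7}): φ is true.
  s5 (successors {s0, s1, s2, s5, s6}): φ is true.
  s6 (successors {s0, s2, s4, s5, s6}): φ is true.
  s7 (successors {s2, s3, s4}): φ is true.
For instance, at s0:
  At s0: <>((r -> (r -> p)) | p) requires (r -> (r -> p)) | p at some successor in {s4, s7}.
    At s4: (r -> (r -> p)) | p is false.
    At s7: (r -> (r -> p)) | p is false.
  So <>((r -> (r -> p)) | p) is false at s0.
Satisfying worlds: {s1, s2, s3, s4, s5, s6, s7}

7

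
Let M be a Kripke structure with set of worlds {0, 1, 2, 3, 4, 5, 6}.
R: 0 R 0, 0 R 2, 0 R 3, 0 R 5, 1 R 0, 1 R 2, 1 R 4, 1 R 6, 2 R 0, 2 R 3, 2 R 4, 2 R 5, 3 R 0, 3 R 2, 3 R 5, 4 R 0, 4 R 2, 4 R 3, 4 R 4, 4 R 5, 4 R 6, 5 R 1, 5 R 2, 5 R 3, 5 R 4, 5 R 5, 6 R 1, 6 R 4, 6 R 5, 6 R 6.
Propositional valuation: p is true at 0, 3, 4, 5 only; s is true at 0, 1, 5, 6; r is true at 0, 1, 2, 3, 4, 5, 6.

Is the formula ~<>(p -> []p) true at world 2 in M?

Yes

At 2: <>(p -> []p) is false, so ~<>(p -> []p) is true.
  At 2: <>(p -> []p) requires p -> []p at some successor in {0, 3, 4, 5}.
    At 0: p -> []p is false.
    At 3: p -> []p is false.
    At 4: p -> []p is false.
    At 5: p -> []p is false.
  So <>(p -> []p) is false at 2.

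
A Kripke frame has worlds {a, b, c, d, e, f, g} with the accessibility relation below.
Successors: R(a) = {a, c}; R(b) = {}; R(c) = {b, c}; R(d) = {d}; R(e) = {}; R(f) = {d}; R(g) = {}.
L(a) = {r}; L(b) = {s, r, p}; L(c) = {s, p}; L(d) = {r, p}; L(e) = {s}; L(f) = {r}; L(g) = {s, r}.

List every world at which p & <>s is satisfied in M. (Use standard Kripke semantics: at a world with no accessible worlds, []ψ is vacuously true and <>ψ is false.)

c

Let φ = p & <>s. Evaluate φ at each world:
  a (successors {a, c}): φ is false.
  b (successors ∅): φ is false.
  c (successors {b, c}): φ is true.
  d (successors {d}): φ is false.
  e (successors ∅): φ is false.
  f (successors {d}): φ is false.
  g (successors ∅): φ is false.
For instance, at d:
  At d: p is true, <>s is false, so p & <>s is false.
    At d: <>s requires s at some successor in {d}.
      At d: s is false.
    So <>s is false at d.
Satisfying worlds: {c}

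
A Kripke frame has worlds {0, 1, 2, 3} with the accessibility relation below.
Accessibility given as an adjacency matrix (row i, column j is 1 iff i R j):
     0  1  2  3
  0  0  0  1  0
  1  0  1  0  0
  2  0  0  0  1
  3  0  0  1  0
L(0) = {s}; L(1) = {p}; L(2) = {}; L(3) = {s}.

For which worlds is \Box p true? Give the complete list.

1

Let φ = \Box p. Evaluate φ at each world:
  0 (successors {2}): φ is false.
  1 (successors {1}): φ is true.
  2 (successors {3}): φ is false.
  3 (successors {2}): φ is false.
For instance, at 3:
  At 3: \Box p requires p at every successor {2}.
    p fails at 2, so \Box p is false at 3.
Satisfying worlds: {1}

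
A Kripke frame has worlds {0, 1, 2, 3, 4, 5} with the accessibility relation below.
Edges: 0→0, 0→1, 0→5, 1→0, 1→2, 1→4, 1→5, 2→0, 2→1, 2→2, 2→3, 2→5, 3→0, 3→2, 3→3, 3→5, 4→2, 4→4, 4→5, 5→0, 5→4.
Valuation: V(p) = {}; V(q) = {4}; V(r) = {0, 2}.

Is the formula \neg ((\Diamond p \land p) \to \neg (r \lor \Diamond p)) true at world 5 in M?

No

At 5: (\Diamond p \land p) \to \neg (r \lor \Diamond p) is true, so \neg ((\Diamond p \land p) \to \neg (r \lor \Diamond p)) is false.
  At 5: \Diamond p \land p is false, \neg (r \lor \Diamond p) is true, so (\Diamond p \land p) \to \neg (r \lor \Diamond p) is true.
    At 5: \Diamond p is false, p is false, so \Diamond p \land p is false.
      At 5: \Diamond p requires p at some successor in {0, 4}.
        At 0: p is false.
        At 4: p is false.
      So \Diamond p is false at 5.
    At 5: r \lor \Diamond p is false, so \neg (r \lor \Diamond p) is true.
      At 5: r is false, \Diamond p is false, so r \lor \Diamond p is false.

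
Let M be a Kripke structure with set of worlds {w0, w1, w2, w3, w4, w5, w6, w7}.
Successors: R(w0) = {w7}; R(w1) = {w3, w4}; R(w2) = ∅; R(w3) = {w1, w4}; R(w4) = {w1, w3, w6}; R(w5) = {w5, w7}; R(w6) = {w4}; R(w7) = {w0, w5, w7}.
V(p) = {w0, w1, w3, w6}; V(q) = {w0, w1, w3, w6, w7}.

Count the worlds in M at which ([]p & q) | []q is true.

3

Let φ = ([]p & q) | []q. Evaluate φ at each world:
  w0 (successors {w7}): φ is true.
  w1 (successors {w3, w4}): φ is false.
  w2 (successors ∅): φ is true.
  w3 (successors {w1, w4}): φ is false.
  w4 (successors {w1, w3, w6}): φ is true.
  w5 (successors {w5, w7}): φ is false.
  w6 (successors {w4}): φ is false.
  w7 (successors {w0, w5, w7}): φ is false.
For instance, at w6:
  At w6: []p & q is false, []q is false, so ([]p & q) | []q is false.
    At w6: []p is false, q is true, so []p & q is false.
      At w6: []p requires p at every successor {w4}.
        p fails at w4, so []p is false at w6.
    At w6: []q requires q at every successor {w4}.
      q fails at w4, so []q is false at w6.
Satisfying worlds: {w0, w2, w4}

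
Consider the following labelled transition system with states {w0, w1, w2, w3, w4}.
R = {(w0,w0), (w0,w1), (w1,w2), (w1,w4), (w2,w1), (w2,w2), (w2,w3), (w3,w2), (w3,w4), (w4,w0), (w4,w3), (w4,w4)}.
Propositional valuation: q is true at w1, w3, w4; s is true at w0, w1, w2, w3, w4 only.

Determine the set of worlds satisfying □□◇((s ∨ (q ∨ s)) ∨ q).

w0, w1, w2, w3, w4

Let φ = □□◇((s ∨ (q ∨ s)) ∨ q). Evaluate φ at each world:
  w0 (successors {w0, w1}): φ is true.
  w1 (successors {w2, w4}): φ is true.
  w2 (successors {w1, w2, w3}): φ is true.
  w3 (successors {w2, w4}): φ is true.
  w4 (successors {w0, w3, w4}): φ is true.
For instance, at w4:
  At w4: □□◇((s ∨ (q ∨ s)) ∨ q) requires □◇((s ∨ (q ∨ s)) ∨ q) at every successor {w0, w3, w4}.
      At w0: □◇((s ∨ (q ∨ s)) ∨ q) requires ◇((s ∨ (q ∨ s)) ∨ q) at every successor {w0, w1}.
        At w0: ◇((s ∨ (q ∨ s)) ∨ q) is true.
        At w1: ◇((s ∨ (q ∨ s)) ∨ q) is true.
      So □◇((s ∨ (q ∨ s)) ∨ q) is true at w0.
      At w3: □◇((s ∨ (q ∨ s)) ∨ q) requires ◇((s ∨ (q ∨ s)) ∨ q) at every successor {w2, w4}.
        At w2: ◇((s ∨ (q ∨ s)) ∨ q) is true.
        At w4: ◇((s ∨ (q ∨ s)) ∨ q) is true.
      So □◇((s ∨ (q ∨ s)) ∨ q) is true at w3.
      At w4: □◇((s ∨ (q ∨ s)) ∨ q) requires ◇((s ∨ (q ∨ s)) ∨ q) at every successor {w0, w3, w4}.
        At w0: ◇((s ∨ (q ∨ s)) ∨ q) is true.
        At w3: ◇((s ∨ (q ∨ s)) ∨ q) is true.
        At w4: ◇((s ∨ (q ∨ s)) ∨ q) is true.
      So □◇((s ∨ (q ∨ s)) ∨ q) is true at w4.
  So □□◇((s ∨ (q ∨ s)) ∨ q) is true at w4.
Satisfying worlds: {w0, w1, w2, w3, w4}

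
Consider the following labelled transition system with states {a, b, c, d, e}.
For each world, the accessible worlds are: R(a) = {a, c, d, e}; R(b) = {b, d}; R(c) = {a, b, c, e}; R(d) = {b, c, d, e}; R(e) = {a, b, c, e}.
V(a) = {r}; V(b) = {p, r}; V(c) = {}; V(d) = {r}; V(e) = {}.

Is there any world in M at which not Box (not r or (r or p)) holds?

Recall that Box ψ holds at a world iff ψ holds at every accessible world, and Dia ψ holds iff ψ holds at some accessible world.
Let φ = not Box (not r or (r or p)). Evaluate φ at each world:
  a (successors {a, c, d, e}): φ is false.
  b (successors {b, d}): φ is false.
  c (successors {a, b, c, e}): φ is false.
  d (successors {b, c, d, e}): φ is false.
  e (successors {a, b, c, e}): φ is false.
For instance, at b:
  At b: Box (not r or (r or p)) is true, so not Box (not r or (r or p)) is false.
    At b: Box (not r or (r or p)) requires not r or (r or p) at every successor {b, d}.
      At b: not r or (r or p) is true.
      At d: not r or (r or p) is true.
    So Box (not r or (r or p)) is true at b.

No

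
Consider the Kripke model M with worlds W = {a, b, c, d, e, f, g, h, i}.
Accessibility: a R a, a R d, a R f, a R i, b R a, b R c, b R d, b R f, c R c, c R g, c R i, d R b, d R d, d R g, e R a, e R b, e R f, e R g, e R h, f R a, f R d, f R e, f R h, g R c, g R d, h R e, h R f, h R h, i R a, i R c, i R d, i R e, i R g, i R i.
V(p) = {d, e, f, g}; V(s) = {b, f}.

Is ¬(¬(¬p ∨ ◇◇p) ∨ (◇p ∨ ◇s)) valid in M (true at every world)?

Let φ = ¬(¬(¬p ∨ ◇◇p) ∨ (◇p ∨ ◇s)). Evaluate φ at each world:
  a (successors {a, d, f, i}): φ is false.
  b (successors {a, c, d, f}): φ is false.
  c (successors {c, g, i}): φ is false.
  d (successors {b, d, g}): φ is false.
  e (successors {a, b, f, g, h}): φ is false.
  f (successors {a, d, e, h}): φ is false.
  g (successors {c, d}): φ is false.
  h (successors {e, f, h}): φ is false.
  i (successors {a, c, d, e, g, i}): φ is false.
Detail at a (counterexample):
  At a: ¬(¬p ∨ ◇◇p) ∨ (◇p ∨ ◇s) is true, so ¬(¬(¬p ∨ ◇◇p) ∨ (◇p ∨ ◇s)) is false.
    At a: ¬(¬p ∨ ◇◇p) is false, ◇p ∨ ◇s is true, so ¬(¬p ∨ ◇◇p) ∨ (◇p ∨ ◇s) is true.
      At a: ¬p ∨ ◇◇p is true, so ¬(¬p ∨ ◇◇p) is false.
      At a: ◇p is true, ◇s is true, so ◇p ∨ ◇s is true.

No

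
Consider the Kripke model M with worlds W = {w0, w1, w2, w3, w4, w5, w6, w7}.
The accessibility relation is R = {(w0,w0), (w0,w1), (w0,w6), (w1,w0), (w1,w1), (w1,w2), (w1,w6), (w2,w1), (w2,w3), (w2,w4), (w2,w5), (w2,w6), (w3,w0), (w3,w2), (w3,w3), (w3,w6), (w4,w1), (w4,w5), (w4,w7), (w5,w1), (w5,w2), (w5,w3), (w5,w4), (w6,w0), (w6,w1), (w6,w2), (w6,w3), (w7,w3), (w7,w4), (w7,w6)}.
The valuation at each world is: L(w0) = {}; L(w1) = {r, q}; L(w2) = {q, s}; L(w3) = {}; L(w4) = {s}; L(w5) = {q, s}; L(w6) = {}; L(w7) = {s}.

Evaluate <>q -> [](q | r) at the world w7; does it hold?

Recall that []ψ holds at a world iff ψ holds at every accessible world, and <>ψ holds iff ψ holds at some accessible world.
At w7: <>q is false, [](q | r) is false, so <>q -> [](q | r) is true.
  At w7: <>q requires q at some successor in {w3, w4, w6}.
    At w3: q is false.
    At w4: q is false.
    At w6: q is false.
  So <>q is false at w7.
  At w7: [](q | r) requires q | r at every successor {w3, w4, w6}.
    q | r fails at w3, so [](q | r) is false at w7.

Yes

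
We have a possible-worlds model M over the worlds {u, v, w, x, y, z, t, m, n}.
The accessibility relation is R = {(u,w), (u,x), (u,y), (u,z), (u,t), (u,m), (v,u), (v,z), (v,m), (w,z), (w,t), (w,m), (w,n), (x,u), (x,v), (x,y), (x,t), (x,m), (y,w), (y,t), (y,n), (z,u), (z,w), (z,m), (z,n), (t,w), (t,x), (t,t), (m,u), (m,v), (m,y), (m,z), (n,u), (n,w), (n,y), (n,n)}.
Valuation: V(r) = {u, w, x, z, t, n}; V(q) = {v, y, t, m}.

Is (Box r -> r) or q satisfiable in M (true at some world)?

Let φ = (Box r -> r) or q. Evaluate φ at each world:
  u (successors {w, x, y, z, t, m}): φ is true.
  v (successors {u, z, m}): φ is true.
  w (successors {z, t, m, n}): φ is true.
  x (successors {u, v, y, t, m}): φ is true.
  y (successors {w, t, n}): φ is true.
  z (successors {u, w, m, n}): φ is true.
  t (successors {w, x, t}): φ is true.
  m (successors {u, v, y, z}): φ is true.
  n (successors {u, w, y, n}): φ is true.
Detail at u (witness):
  At u: Box r -> r is true, q is false, so (Box r -> r) or q is true.
    At u: Box r is false, r is true, so Box r -> r is true.
      At u: Box r requires r at every successor {w, x, y, z, t, m}.
        r fails at y, so Box r is false at u.

Yes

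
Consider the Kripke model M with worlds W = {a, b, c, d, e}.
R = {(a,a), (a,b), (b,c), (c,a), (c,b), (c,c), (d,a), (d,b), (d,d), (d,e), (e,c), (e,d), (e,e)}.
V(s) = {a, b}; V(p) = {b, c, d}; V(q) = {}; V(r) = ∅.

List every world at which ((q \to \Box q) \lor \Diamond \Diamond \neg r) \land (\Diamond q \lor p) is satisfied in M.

Recall that \Box ψ holds at a world iff ψ holds at every accessible world, and \Diamond ψ holds iff ψ holds at some accessible world.
Let φ = ((q \to \Box q) \lor \Diamond \Diamond \neg r) \land (\Diamond q \lor p). Evaluate φ at each world:
  a (successors {a, b}): φ is false.
  b (successors {c}): φ is true.
  c (successors {a, b, c}): φ is true.
  d (successors {a, b, d, e}): φ is true.
  e (successors {c, d, e}): φ is false.
For instance, at a:
  At a: (q \to \Box q) \lor \Diamond \Diamond \neg r is true, \Diamond q \lor p is false, so ((q \to \Box q) \lor \Diamond \Diamond \neg r) \land (\Diamond q \lor p) is false.
    At a: q \to \Box q is true, \Diamond \Diamond \neg r is true, so (q \to \Box q) \lor \Diamond \Diamond \neg r is true.
      At a: q is false, \Box q is false, so q \to \Box q is true.
      At a: \Diamond \Diamond \neg r requires \Diamond \neg r at some successor in {a, b}.
        \Diamond \neg r holds at a, so \Diamond \Diamond \neg r is true at a.
    At a: \Diamond q is false, p is false, so \Diamond q \lor p is false.
      At a: \Diamond q requires q at some successor in {a, b}.
        At a: q is false.
        At b: q is false.
      So \Diamond q is false at a.
Satisfying worlds: {b, c, d}

b, c, d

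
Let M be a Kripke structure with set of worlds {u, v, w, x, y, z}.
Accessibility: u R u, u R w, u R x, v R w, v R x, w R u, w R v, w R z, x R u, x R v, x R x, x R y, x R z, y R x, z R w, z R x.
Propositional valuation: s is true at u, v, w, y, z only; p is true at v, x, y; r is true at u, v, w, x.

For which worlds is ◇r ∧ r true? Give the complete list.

u, v, w, x

Let φ = ◇r ∧ r. Evaluate φ at each world:
  u (successors {u, w, x}): φ is true.
  v (successors {w, x}): φ is true.
  w (successors {u, v, z}): φ is true.
  x (successors {u, v, x, y, z}): φ is true.
  y (successors {x}): φ is false.
  z (successors {w, x}): φ is false.
For instance, at x:
  At x: ◇r is true, r is true, so ◇r ∧ r is true.
    At x: ◇r requires r at some successor in {u, v, x, y, z}.
      r holds at u, so ◇r is true at x.
Satisfying worlds: {u, v, w, x}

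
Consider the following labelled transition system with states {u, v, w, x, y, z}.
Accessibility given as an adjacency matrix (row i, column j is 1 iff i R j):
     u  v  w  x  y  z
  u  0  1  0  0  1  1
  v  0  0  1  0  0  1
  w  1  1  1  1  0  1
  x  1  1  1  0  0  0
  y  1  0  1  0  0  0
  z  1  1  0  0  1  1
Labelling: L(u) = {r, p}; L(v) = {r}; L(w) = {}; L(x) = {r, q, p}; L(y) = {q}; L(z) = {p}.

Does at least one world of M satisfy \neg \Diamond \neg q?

No

Recall that \Diamond ψ holds at a world iff ψ holds at some accessible world.
Let φ = \neg \Diamond \neg q. Evaluate φ at each world:
  u (successors {v, y, z}): φ is false.
  v (successors {w, z}): φ is false.
  w (successors {u, v, w, x, z}): φ is false.
  x (successors {u, v, w}): φ is false.
  y (successors {u, w}): φ is false.
  z (successors {u, v, y, z}): φ is false.
For instance, at y:
  At y: \Diamond \neg q is true, so \neg \Diamond \neg q is false.
    At y: \Diamond \neg q requires \neg q at some successor in {u, w}.
      \neg q holds at u, so \Diamond \neg q is true at y.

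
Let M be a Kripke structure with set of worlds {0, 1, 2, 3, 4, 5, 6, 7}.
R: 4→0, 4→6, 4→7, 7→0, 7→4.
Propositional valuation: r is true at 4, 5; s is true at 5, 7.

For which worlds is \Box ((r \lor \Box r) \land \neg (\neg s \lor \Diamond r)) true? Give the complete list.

0, 1, 2, 3, 5, 6

Let φ = \Box ((r \lor \Box r) \land \neg (\neg s \lor \Diamond r)). Evaluate φ at each world:
  0 (successors ∅): φ is true.
  1 (successors ∅): φ is true.
  2 (successors ∅): φ is true.
  3 (successors ∅): φ is true.
  4 (successors {0, 6, 7}): φ is false.
  5 (successors ∅): φ is true.
  6 (successors ∅): φ is true.
  7 (successors {0, 4}): φ is false.
For instance, at 7:
  At 7: \Box ((r \lor \Box r) \land \neg (\neg s \lor \Diamond r)) requires (r \lor \Box r) \land \neg (\neg s \lor \Diamond r) at every successor {0, 4}.
    (r \lor \Box r) \land \neg (\neg s \lor \Diamond r) fails at 0, so \Box ((r \lor \Box r) \land \neg (\neg s \lor \Diamond r)) is false at 7.
      At 0: r \lor \Box r is true, \neg (\neg s \lor \Diamond r) is false, so (r \lor \Box r) \land \neg (\neg s \lor \Diamond r) is false.
Satisfying worlds: {0, 1, 2, 3, 5, 6}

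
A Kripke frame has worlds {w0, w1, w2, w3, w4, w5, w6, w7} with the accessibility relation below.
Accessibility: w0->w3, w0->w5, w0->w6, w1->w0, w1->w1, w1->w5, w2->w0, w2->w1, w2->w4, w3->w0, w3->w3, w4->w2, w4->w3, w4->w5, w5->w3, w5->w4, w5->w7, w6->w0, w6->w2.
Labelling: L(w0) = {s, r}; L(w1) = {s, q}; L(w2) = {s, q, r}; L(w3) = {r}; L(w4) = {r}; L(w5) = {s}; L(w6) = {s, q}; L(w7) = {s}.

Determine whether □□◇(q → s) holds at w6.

Recall that □ψ holds at a world iff ψ holds at every accessible world, and ◇ψ holds iff ψ holds at some accessible world.
At w6: □□◇(q → s) requires □◇(q → s) at every successor {w0, w2}.
    At w0: □◇(q → s) requires ◇(q → s) at every successor {w3, w5, w6}.
      At w3: ◇(q → s) is true.
      At w5: ◇(q → s) is true.
      At w6: ◇(q → s) is true.
    So □◇(q → s) is true at w0.
    At w2: □◇(q → s) requires ◇(q → s) at every successor {w0, w1, w4}.
      At w0: ◇(q → s) is true.
      At w1: ◇(q → s) is true.
      At w4: ◇(q → s) is true.
    So □◇(q → s) is true at w2.
So □□◇(q → s) is true at w6.

Yes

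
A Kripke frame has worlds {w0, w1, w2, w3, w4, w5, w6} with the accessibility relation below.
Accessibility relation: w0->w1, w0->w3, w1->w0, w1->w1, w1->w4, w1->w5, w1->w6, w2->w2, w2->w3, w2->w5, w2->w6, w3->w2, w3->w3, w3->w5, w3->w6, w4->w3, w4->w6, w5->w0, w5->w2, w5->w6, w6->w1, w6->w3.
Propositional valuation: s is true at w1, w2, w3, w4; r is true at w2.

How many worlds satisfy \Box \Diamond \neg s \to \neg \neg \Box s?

Recall that \Box ψ holds at a world iff ψ holds at every accessible world, and \Diamond ψ holds iff ψ holds at some accessible world.
Let φ = \Box \Diamond \neg s \to \neg \neg \Box s. Evaluate φ at each world:
  w0 (successors {w1, w3}): φ is true.
  w1 (successors {w0, w1, w4, w5, w6}): φ is true.
  w2 (successors {w2, w3, w5, w6}): φ is true.
  w3 (successors {w2, w3, w5, w6}): φ is true.
  w4 (successors {w3, w6}): φ is true.
  w5 (successors {w0, w2, w6}): φ is true.
  w6 (successors {w1, w3}): φ is true.
For instance, at w5:
  At w5: \Box \Diamond \neg s is false, \neg \neg \Box s is false, so \Box \Diamond \neg s \to \neg \neg \Box s is true.
    At w5: \Box \Diamond \neg s requires \Diamond \neg s at every successor {w0, w2, w6}.
      \Diamond \neg s fails at w0, so \Box \Diamond \neg s is false at w5.
    At w5: \neg \Box s is true, so \neg \neg \Box s is false.
      At w5: \Box s is false, so \neg \Box s is true.
Satisfying worlds: {w0, w1, w2, w3, w4, w5, w6}

7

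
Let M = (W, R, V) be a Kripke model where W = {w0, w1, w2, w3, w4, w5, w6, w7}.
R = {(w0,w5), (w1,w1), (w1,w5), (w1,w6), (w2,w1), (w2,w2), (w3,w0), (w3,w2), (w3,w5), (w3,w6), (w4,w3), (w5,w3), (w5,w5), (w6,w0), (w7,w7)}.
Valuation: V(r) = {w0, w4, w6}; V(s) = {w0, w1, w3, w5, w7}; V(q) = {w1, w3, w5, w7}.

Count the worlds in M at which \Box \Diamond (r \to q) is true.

Let φ = \Box \Diamond (r \to q). Evaluate φ at each world:
  w0 (successors {w5}): φ is true.
  w1 (successors {w1, w5, w6}): φ is false.
  w2 (successors {w1, w2}): φ is true.
  w3 (successors {w0, w2, w5, w6}): φ is false.
  w4 (successors {w3}): φ is true.
  w5 (successors {w3, w5}): φ is true.
  w6 (successors {w0}): φ is true.
  w7 (successors {w7}): φ is true.
For instance, at w2:
  At w2: \Box \Diamond (r \to q) requires \Diamond (r \to q) at every successor {w1, w2}.
      At w1: \Diamond (r \to q) requires r \to q at some successor in {w1, w5, w6}.
        r \to q holds at w1, so \Diamond (r \to q) is true at w1.
      At w2: \Diamond (r \to q) requires r \to q at some successor in {w1, w2}.
        r \to q holds at w1, so \Diamond (r \to q) is true at w2.
  So \Box \Diamond (r \to q) is true at w2.
Satisfying worlds: {w0, w2, w4, w5, w6, w7}

6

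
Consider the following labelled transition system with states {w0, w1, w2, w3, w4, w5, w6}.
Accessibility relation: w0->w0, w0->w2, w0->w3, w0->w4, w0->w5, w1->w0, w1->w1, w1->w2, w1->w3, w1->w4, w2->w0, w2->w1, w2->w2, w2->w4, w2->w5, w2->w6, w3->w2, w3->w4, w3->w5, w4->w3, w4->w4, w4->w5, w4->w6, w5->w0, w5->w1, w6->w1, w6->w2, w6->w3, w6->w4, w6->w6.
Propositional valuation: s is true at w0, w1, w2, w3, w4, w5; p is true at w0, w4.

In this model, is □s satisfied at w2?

At w2: □s requires s at every successor {w0, w1, w2, w4, w5, w6}.
  s fails at w6, so □s is false at w2.

No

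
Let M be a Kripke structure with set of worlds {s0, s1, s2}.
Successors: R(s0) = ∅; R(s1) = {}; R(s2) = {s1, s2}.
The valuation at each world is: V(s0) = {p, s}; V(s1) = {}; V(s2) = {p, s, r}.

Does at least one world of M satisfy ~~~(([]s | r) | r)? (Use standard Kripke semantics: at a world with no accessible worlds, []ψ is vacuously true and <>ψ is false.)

No

Recall that []ψ holds at a world iff ψ holds at every accessible world, and <>ψ holds iff ψ holds at some accessible world.
Let φ = ~~~(([]s | r) | r). Evaluate φ at each world:
  s0 (successors ∅): φ is false.
  s1 (successors ∅): φ is false.
  s2 (successors {s1, s2}): φ is false.
For instance, at s2:
  At s2: ~~(([]s | r) | r) is true, so ~~~(([]s | r) | r) is false.
    At s2: ~(([]s | r) | r) is false, so ~~(([]s | r) | r) is true.
      At s2: ([]s | r) | r is true, so ~(([]s | r) | r) is false.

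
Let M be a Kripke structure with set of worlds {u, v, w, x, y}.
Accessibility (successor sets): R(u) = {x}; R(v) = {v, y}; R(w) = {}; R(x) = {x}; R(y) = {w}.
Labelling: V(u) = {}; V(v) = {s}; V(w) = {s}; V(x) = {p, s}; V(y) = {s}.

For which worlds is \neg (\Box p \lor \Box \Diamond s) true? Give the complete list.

y

Recall that \Box ψ holds at a world iff ψ holds at every accessible world, and \Diamond ψ holds iff ψ holds at some accessible world.
Let φ = \neg (\Box p \lor \Box \Diamond s). Evaluate φ at each world:
  u (successors {x}): φ is false.
  v (successors {v, y}): φ is false.
  w (successors ∅): φ is false.
  x (successors {x}): φ is false.
  y (successors {w}): φ is true.
For instance, at u:
  At u: \Box p \lor \Box \Diamond s is true, so \neg (\Box p \lor \Box \Diamond s) is false.
    At u: \Box p is true, \Box \Diamond s is true, so \Box p \lor \Box \Diamond s is true.
      At u: \Box p requires p at every successor {x}.
        At x: p is true.
      So \Box p is true at u.
      At u: \Box \Diamond s requires \Diamond s at every successor {x}.
        At x: \Diamond s is true.
      So \Box \Diamond s is true at u.
Satisfying worlds: {y}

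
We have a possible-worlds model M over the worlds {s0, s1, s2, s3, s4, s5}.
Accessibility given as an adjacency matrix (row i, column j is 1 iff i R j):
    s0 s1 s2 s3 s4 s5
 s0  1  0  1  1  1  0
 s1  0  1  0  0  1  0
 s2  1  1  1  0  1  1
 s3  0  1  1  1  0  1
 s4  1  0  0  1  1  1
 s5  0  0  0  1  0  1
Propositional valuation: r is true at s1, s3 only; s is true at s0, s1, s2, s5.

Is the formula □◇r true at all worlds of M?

Yes

Let φ = □◇r. Evaluate φ at each world:
  s0 (successors {s0, s2, s3, s4}): φ is true.
  s1 (successors {s1, s4}): φ is true.
  s2 (successors {s0, s1, s2, s4, s5}): φ is true.
  s3 (successors {s1, s2, s3, s5}): φ is true.
  s4 (successors {s0, s3, s4, s5}): φ is true.
  s5 (successors {s3, s5}): φ is true.
For instance, at s3:
  At s3: □◇r requires ◇r at every successor {s1, s2, s3, s5}.
    At s1: ◇r is true.
    At s2: ◇r is true.
    At s3: ◇r is true.
    At s5: ◇r is true.
  So □◇r is true at s3.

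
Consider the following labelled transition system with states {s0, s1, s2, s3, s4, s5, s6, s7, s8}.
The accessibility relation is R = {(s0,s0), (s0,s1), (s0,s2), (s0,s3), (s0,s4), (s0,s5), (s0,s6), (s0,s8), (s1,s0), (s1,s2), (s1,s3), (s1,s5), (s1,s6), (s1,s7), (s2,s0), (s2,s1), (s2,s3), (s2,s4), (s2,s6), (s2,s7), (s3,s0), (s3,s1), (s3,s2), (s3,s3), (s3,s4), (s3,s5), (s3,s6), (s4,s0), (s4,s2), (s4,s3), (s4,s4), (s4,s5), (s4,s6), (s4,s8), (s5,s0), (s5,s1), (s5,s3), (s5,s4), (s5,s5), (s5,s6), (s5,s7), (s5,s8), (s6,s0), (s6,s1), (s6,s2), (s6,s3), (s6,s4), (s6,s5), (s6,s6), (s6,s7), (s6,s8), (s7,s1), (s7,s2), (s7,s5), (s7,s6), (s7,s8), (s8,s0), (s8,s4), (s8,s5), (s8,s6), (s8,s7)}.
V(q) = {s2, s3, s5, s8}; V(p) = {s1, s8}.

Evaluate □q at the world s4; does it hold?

No

At s4: □q requires q at every successor {s0, s2, s3, s4, s5, s6, s8}.
  q fails at s0, so □q is false at s4.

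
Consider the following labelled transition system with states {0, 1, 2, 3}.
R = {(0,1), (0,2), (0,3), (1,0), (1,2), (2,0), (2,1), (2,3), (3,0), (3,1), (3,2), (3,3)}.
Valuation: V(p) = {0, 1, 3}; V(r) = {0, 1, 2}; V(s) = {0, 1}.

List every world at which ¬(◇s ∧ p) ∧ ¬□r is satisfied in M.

Let φ = ¬(◇s ∧ p) ∧ ¬□r. Evaluate φ at each world:
  0 (successors {1, 2, 3}): φ is false.
  1 (successors {0, 2}): φ is false.
  2 (successors {0, 1, 3}): φ is true.
  3 (successors {0, 1, 2, 3}): φ is false.
For instance, at 3:
  At 3: ¬(◇s ∧ p) is false, ¬□r is true, so ¬(◇s ∧ p) ∧ ¬□r is false.
    At 3: ◇s ∧ p is true, so ¬(◇s ∧ p) is false.
      At 3: ◇s is true, p is true, so ◇s ∧ p is true.
    At 3: □r is false, so ¬□r is true.
      At 3: □r requires r at every successor {0, 1, 2, 3}.
        r fails at 3, so □r is false at 3.
Satisfying worlds: {2}

2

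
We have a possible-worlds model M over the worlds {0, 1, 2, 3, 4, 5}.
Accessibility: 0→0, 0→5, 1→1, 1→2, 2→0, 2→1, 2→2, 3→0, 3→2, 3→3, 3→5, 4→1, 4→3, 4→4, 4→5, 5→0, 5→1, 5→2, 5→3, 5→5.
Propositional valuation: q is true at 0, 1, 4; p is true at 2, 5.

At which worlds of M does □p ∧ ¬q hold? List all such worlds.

Let φ = □p ∧ ¬q. Evaluate φ at each world:
  0 (successors {0, 5}): φ is false.
  1 (successors {1, 2}): φ is false.
  2 (successors {0, 1, 2}): φ is false.
  3 (successors {0, 2, 3, 5}): φ is false.
  4 (successors {1, 3, 4, 5}): φ is false.
  5 (successors {0, 1, 2, 3, 5}): φ is false.
For instance, at 1:
  At 1: □p is false, ¬q is false, so □p ∧ ¬q is false.
    At 1: □p requires p at every successor {1, 2}.
      p fails at 1, so □p is false at 1.
Satisfying worlds: none.

none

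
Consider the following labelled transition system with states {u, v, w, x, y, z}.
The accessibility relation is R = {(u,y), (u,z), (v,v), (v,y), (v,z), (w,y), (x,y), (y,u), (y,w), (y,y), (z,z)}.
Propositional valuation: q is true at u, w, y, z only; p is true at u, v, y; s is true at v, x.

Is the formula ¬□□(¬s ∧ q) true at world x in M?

At x: □□(¬s ∧ q) is true, so ¬□□(¬s ∧ q) is false.
  At x: □□(¬s ∧ q) requires □(¬s ∧ q) at every successor {y}.
      At y: □(¬s ∧ q) requires ¬s ∧ q at every successor {u, w, y}.
        At u: ¬s ∧ q is true.
        At w: ¬s ∧ q is true.
        At y: ¬s ∧ q is true.
      So □(¬s ∧ q) is true at y.
  So □□(¬s ∧ q) is true at x.

No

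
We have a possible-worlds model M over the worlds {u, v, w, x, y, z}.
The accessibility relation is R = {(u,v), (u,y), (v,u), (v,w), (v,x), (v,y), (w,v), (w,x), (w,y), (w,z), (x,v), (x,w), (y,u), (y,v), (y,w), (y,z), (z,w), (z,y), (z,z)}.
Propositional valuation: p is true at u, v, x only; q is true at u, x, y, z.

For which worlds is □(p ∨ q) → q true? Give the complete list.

Let φ = □(p ∨ q) → q. Evaluate φ at each world:
  u (successors {v, y}): φ is true.
  v (successors {u, w, x, y}): φ is true.
  w (successors {v, x, y, z}): φ is false.
  x (successors {v, w}): φ is true.
  y (successors {u, v, w, z}): φ is true.
  z (successors {w, y, z}): φ is true.
For instance, at v:
  At v: □(p ∨ q) is false, q is false, so □(p ∨ q) → q is true.
    At v: □(p ∨ q) requires p ∨ q at every successor {u, w, x, y}.
      p ∨ q fails at w, so □(p ∨ q) is false at v.
Satisfying worlds: {u, v, x, y, z}

u, v, x, y, z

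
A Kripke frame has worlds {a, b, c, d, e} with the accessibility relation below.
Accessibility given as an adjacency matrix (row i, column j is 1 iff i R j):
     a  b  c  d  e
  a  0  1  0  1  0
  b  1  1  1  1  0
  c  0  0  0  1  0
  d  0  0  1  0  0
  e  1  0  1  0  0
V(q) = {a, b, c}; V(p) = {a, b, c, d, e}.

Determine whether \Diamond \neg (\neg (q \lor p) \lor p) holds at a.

No

At a: \Diamond \neg (\neg (q \lor p) \lor p) requires \neg (\neg (q \lor p) \lor p) at some successor in {b, d}.
  At b: \neg (\neg (q \lor p) \lor p) is false.
  At d: \neg (\neg (q \lor p) \lor p) is false.
So \Diamond \neg (\neg (q \lor p) \lor p) is false at a.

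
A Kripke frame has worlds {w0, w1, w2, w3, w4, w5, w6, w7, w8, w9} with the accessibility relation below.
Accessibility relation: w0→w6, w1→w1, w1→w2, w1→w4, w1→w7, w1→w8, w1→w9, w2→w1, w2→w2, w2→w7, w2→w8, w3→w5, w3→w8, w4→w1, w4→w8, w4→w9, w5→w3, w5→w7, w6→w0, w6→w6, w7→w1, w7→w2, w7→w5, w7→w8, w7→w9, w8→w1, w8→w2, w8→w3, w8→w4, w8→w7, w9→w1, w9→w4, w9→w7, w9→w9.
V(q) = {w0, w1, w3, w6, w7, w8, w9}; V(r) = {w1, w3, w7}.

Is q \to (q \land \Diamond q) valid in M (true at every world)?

Let φ = q \to (q \land \Diamond q). Evaluate φ at each world:
  w0 (successors {w6}): φ is true.
  w1 (successors {w1, w2, w4, w7, w8, w9}): φ is true.
  w2 (successors {w1, w2, w7, w8}): φ is true.
  w3 (successors {w5, w8}): φ is true.
  w4 (successors {w1, w8, w9}): φ is true.
  w5 (successors {w3, w7}): φ is true.
  w6 (successors {w0, w6}): φ is true.
  w7 (successors {w1, w2, w5, w8, w9}): φ is true.
  w8 (successors {w1, w2, w3, w4, w7}): φ is true.
  w9 (successors {w1, w4, w7, w9}): φ is true.
For instance, at w2:
  At w2: q is false, q \land \Diamond q is false, so q \to (q \land \Diamond q) is true.
    At w2: q is false, \Diamond q is true, so q \land \Diamond q is false.
      At w2: \Diamond q requires q at some successor in {w1, w2, w7, w8}.
        q holds at w1, so \Diamond q is true at w2.

Yes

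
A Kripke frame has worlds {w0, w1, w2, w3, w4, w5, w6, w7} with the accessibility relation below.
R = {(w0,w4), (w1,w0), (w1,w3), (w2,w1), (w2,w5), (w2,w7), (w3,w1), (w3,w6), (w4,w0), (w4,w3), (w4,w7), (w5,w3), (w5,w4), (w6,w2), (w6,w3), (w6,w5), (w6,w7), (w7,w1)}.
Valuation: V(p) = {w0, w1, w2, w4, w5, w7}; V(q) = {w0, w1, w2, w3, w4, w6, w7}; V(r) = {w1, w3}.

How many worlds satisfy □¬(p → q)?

0

Recall that □ψ holds at a world iff ψ holds at every accessible world, and ◇ψ holds iff ψ holds at some accessible world.
Let φ = □¬(p → q). Evaluate φ at each world:
  w0 (successors {w4}): φ is false.
  w1 (successors {w0, w3}): φ is false.
  w2 (successors {w1, w5, w7}): φ is false.
  w3 (successors {w1, w6}): φ is false.
  w4 (successors {w0, w3, w7}): φ is false.
  w5 (successors {w3, w4}): φ is false.
  w6 (successors {w2, w3, w5, w7}): φ is false.
  w7 (successors {w1}): φ is false.
For instance, at w0:
  At w0: □¬(p → q) requires ¬(p → q) at every successor {w4}.
    ¬(p → q) fails at w4, so □¬(p → q) is false at w0.
Satisfying worlds: none.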